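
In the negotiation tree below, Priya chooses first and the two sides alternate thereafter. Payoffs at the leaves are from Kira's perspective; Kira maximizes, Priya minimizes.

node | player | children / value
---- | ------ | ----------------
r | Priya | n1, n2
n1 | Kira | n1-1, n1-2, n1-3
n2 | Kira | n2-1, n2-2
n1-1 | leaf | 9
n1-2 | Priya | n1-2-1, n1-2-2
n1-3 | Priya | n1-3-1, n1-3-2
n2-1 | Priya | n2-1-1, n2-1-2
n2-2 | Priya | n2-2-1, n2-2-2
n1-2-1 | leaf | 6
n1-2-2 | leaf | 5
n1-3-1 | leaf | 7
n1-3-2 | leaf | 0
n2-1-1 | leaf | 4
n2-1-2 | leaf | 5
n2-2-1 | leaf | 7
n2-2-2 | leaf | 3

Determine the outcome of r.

n1-2 (Priya): min(6, 5) = 5
n1-3 (Priya): min(7, 0) = 0
n1 (Kira): max(9, 5, 0) = 9
n2-1 (Priya): min(4, 5) = 4
n2-2 (Priya): min(7, 3) = 3
n2 (Kira): max(4, 3) = 4
r (Priya): min(9, 4) = 4

4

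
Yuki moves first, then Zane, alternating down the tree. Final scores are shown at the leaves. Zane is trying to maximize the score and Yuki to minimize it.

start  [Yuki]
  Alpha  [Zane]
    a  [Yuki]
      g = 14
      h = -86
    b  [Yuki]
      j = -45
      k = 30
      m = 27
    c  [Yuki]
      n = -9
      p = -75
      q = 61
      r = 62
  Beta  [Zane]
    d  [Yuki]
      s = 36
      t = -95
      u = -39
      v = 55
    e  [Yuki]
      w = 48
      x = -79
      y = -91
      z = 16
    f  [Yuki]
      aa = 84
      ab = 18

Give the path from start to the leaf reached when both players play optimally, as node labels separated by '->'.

start -> Alpha -> b -> j

a (Yuki): min(14, -86) = -86
b (Yuki): min(-45, 30, 27) = -45
c (Yuki): min(-9, -75, 61, 62) = -75
Alpha (Zane): max(-86, -45, -75) = -45
d (Yuki): min(36, -95, -39, 55) = -95
e (Yuki): min(48, -79, -91, 16) = -91
f (Yuki): min(84, 18) = 18
Beta (Zane): max(-95, -91, 18) = 18
start (Yuki): min(-45, 18) = -45
At start, Yuki picks Alpha (lowest: -45).
At Alpha, Zane picks b (highest: -45).
At b, Yuki picks j (lowest: -45).
Terminal value -45.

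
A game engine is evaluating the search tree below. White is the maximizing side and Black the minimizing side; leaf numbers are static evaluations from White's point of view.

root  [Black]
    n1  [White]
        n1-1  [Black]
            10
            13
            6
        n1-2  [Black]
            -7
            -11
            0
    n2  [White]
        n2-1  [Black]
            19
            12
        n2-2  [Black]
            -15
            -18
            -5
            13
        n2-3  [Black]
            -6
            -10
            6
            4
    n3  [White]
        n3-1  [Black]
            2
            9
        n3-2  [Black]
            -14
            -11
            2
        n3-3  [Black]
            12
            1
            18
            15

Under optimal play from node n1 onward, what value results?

6

n1-1 (Black): min(10, 13, 6) = 6
n1-2 (Black): min(-7, -11, 0) = -11
n1 (White): max(6, -11) = 6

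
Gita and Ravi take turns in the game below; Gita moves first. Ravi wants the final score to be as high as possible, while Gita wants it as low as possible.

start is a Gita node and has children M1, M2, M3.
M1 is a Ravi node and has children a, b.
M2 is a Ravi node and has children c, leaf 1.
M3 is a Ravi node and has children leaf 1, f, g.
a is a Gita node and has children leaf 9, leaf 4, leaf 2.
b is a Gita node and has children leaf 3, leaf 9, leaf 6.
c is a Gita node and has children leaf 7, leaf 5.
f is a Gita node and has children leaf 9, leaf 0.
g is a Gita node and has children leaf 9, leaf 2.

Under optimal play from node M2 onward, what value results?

c (Gita): min(7, 5) = 5
M2 (Ravi): max(5, 1) = 5

5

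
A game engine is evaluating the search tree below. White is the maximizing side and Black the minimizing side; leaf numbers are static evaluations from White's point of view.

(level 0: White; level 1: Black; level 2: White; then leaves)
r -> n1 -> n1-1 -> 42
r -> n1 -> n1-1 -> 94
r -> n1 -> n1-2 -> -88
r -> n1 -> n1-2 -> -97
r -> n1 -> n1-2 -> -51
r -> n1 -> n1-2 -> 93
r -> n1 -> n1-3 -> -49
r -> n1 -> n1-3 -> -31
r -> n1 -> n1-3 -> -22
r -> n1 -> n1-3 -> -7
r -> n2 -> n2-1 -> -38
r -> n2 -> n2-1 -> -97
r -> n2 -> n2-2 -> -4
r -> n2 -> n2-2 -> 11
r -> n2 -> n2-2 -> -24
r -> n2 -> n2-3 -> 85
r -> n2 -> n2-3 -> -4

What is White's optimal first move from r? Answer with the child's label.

n1

n1-1 (White): max(42, 94) = 94
n1-2 (White): max(-88, -97, -51, 93) = 93
n1-3 (White): max(-49, -31, -22, -7) = -7
n1 (Black): min(94, 93, -7) = -7
n2-1 (White): max(-38, -97) = -38
n2-2 (White): max(-4, 11, -24) = 11
n2-3 (White): max(85, -4) = 85
n2 (Black): min(-38, 11, 85) = -38
r (White): max(-7, -38) = -7
White at r wants the highest of {n1=-7, n2=-38}, so chooses n1.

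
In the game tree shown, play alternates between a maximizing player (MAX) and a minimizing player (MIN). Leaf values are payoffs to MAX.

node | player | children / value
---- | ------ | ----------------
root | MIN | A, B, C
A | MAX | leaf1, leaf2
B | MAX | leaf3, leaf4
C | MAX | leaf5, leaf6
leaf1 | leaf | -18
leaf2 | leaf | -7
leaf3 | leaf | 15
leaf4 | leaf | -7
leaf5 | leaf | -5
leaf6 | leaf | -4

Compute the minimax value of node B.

B (MAX): max(15, -7) = 15

15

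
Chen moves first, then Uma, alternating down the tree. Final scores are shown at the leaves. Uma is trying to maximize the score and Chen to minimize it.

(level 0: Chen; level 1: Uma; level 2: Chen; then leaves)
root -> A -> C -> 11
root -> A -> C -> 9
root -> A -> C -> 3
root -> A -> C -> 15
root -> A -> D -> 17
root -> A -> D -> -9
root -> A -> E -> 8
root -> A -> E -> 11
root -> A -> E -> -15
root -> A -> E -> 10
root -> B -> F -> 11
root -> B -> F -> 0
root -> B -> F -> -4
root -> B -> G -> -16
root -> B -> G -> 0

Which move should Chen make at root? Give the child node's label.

C (Chen): min(11, 9, 3, 15) = 3
D (Chen): min(17, -9) = -9
E (Chen): min(8, 11, -15, 10) = -15
A (Uma): max(3, -9, -15) = 3
F (Chen): min(11, 0, -4) = -4
G (Chen): min(-16, 0) = -16
B (Uma): max(-4, -16) = -4
root (Chen): min(3, -4) = -4
Chen at root wants the lowest of {A=3, B=-4}, so chooses B.

B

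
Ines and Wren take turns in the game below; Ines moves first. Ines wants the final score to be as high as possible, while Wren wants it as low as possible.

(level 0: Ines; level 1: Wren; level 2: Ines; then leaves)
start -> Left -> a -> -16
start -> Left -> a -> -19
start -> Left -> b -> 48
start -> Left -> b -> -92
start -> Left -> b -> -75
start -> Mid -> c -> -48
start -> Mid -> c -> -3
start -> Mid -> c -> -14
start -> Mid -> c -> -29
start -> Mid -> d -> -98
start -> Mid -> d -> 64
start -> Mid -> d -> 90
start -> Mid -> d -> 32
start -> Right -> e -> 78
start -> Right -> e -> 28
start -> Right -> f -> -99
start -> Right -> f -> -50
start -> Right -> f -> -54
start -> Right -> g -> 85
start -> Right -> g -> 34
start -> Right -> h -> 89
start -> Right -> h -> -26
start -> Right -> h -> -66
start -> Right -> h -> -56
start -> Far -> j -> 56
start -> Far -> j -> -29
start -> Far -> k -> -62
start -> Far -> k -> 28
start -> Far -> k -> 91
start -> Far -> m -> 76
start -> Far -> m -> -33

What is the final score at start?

56

a (Ines): max(-16, -19) = -16
b (Ines): max(48, -92, -75) = 48
Left (Wren): min(-16, 48) = -16
c (Ines): max(-48, -3, -14, -29) = -3
d (Ines): max(-98, 64, 90, 32) = 90
Mid (Wren): min(-3, 90) = -3
e (Ines): max(78, 28) = 78
f (Ines): max(-99, -50, -54) = -50
g (Ines): max(85, 34) = 85
h (Ines): max(89, -26, -66, -56) = 89
Right (Wren): min(78, -50, 85, 89) = -50
j (Ines): max(56, -29) = 56
k (Ines): max(-62, 28, 91) = 91
m (Ines): max(76, -33) = 76
Far (Wren): min(56, 91, 76) = 56
start (Ines): max(-16, -3, -50, 56) = 56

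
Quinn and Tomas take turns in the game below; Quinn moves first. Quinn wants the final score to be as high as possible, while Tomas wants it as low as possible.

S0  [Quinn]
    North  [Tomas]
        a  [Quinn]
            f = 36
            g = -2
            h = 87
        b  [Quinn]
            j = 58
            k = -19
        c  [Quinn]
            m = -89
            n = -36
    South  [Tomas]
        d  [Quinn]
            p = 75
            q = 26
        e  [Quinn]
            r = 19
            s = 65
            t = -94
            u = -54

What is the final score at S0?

a (Quinn): max(36, -2, 87) = 87
b (Quinn): max(58, -19) = 58
c (Quinn): max(-89, -36) = -36
North (Tomas): min(87, 58, -36) = -36
d (Quinn): max(75, 26) = 75
e (Quinn): max(19, 65, -94, -54) = 65
South (Tomas): min(75, 65) = 65
S0 (Quinn): max(-36, 65) = 65

65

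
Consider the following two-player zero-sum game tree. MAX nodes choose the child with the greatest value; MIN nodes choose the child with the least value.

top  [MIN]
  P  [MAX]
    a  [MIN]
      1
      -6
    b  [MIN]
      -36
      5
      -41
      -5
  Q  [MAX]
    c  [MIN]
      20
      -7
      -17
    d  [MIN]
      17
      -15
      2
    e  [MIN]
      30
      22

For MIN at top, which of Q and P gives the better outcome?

c (MIN): min(20, -7, -17) = -17
d (MIN): min(17, -15, 2) = -15
e (MIN): min(30, 22) = 22
Q (MAX): max(-17, -15, 22) = 22
a (MIN): min(1, -6) = -6
b (MIN): min(-36, 5, -41, -5) = -41
P (MAX): max(-6, -41) = -6
MIN prefers the lower value; Q=22, P=-6. P is better since -6 < 22.

P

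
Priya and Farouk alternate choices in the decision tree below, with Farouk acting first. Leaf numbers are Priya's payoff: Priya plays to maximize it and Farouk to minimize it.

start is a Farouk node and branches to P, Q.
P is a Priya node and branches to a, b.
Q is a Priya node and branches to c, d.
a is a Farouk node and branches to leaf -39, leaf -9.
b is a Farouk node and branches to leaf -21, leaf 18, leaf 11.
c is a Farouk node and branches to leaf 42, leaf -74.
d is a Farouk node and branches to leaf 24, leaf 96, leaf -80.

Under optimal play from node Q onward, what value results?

c (Farouk): min(42, -74) = -74
d (Farouk): min(24, 96, -80) = -80
Q (Priya): max(-74, -80) = -74

-74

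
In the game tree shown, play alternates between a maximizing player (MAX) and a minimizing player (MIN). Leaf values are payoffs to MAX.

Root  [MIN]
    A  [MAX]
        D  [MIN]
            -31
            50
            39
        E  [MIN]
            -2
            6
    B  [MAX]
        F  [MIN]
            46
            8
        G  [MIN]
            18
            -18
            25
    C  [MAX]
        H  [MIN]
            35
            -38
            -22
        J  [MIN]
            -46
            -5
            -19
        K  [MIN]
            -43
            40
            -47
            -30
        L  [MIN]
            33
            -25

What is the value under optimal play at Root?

D (MIN): min(-31, 50, 39) = -31
E (MIN): min(-2, 6) = -2
A (MAX): max(-31, -2) = -2
F (MIN): min(46, 8) = 8
G (MIN): min(18, -18, 25) = -18
B (MAX): max(8, -18) = 8
H (MIN): min(35, -38, -22) = -38
J (MIN): min(-46, -5, -19) = -46
K (MIN): min(-43, 40, -47, -30) = -47
L (MIN): min(33, -25) = -25
C (MAX): max(-38, -46, -47, -25) = -25
Root (MIN): min(-2, 8, -25) = -25

-25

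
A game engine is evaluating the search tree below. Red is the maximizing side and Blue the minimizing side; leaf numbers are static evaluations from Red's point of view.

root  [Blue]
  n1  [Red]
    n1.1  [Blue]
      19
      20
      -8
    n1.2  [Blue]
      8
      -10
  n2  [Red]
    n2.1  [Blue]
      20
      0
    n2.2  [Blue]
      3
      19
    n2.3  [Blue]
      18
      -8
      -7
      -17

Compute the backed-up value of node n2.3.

n2.3 (Blue): min(18, -8, -7, -17) = -17

-17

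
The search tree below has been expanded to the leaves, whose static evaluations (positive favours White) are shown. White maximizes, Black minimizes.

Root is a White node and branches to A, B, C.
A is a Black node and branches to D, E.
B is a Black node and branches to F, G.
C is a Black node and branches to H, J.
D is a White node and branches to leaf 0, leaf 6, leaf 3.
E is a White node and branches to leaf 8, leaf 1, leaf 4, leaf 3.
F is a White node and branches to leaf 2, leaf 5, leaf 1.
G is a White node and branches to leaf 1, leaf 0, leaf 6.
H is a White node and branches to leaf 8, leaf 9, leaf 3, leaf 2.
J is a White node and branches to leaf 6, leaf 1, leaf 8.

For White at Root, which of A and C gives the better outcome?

D (White): max(0, 6, 3) = 6
E (White): max(8, 1, 4, 3) = 8
A (Black): min(6, 8) = 6
H (White): max(8, 9, 3, 2) = 9
J (White): max(6, 1, 8) = 8
C (Black): min(9, 8) = 8
White prefers the higher value; A=6, C=8. C is better since 8 > 6.

C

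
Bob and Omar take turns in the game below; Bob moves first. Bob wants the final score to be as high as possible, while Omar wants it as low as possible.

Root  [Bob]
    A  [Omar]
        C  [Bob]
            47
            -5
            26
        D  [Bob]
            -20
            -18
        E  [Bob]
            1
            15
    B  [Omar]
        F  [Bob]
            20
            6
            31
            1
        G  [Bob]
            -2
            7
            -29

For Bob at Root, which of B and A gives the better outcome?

F (Bob): max(20, 6, 31, 1) = 31
G (Bob): max(-2, 7, -29) = 7
B (Omar): min(31, 7) = 7
C (Bob): max(47, -5, 26) = 47
D (Bob): max(-20, -18) = -18
E (Bob): max(1, 15) = 15
A (Omar): min(47, -18, 15) = -18
Bob prefers the higher value; B=7, A=-18. B is better since 7 > -18.

B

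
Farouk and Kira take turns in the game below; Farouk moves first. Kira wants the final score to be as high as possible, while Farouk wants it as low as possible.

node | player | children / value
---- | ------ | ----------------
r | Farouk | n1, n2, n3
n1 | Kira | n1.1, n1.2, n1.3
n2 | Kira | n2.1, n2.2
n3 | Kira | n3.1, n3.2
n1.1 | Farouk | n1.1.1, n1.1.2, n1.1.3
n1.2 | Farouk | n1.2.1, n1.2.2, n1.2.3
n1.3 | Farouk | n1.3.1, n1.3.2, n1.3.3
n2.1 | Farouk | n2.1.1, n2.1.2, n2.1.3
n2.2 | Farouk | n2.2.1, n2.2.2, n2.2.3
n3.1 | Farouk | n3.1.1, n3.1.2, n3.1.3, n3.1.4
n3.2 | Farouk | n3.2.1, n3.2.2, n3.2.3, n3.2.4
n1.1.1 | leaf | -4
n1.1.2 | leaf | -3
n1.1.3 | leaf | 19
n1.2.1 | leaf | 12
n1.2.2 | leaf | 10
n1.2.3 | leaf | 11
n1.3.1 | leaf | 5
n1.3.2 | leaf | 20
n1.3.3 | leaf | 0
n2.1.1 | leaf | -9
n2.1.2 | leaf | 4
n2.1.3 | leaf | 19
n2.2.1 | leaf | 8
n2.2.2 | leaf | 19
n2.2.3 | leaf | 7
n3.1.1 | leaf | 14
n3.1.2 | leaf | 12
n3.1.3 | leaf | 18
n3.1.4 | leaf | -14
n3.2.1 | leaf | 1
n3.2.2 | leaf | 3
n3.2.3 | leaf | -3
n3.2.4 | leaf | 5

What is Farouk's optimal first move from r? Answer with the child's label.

n3

n1.1 (Farouk): min(-4, -3, 19) = -4
n1.2 (Farouk): min(12, 10, 11) = 10
n1.3 (Farouk): min(5, 20, 0) = 0
n1 (Kira): max(-4, 10, 0) = 10
n2.1 (Farouk): min(-9, 4, 19) = -9
n2.2 (Farouk): min(8, 19, 7) = 7
n2 (Kira): max(-9, 7) = 7
n3.1 (Farouk): min(14, 12, 18, -14) = -14
n3.2 (Farouk): min(1, 3, -3, 5) = -3
n3 (Kira): max(-14, -3) = -3
r (Farouk): min(10, 7, -3) = -3
Farouk at r wants the lowest of {n1=10, n2=7, n3=-3}, so chooses n3.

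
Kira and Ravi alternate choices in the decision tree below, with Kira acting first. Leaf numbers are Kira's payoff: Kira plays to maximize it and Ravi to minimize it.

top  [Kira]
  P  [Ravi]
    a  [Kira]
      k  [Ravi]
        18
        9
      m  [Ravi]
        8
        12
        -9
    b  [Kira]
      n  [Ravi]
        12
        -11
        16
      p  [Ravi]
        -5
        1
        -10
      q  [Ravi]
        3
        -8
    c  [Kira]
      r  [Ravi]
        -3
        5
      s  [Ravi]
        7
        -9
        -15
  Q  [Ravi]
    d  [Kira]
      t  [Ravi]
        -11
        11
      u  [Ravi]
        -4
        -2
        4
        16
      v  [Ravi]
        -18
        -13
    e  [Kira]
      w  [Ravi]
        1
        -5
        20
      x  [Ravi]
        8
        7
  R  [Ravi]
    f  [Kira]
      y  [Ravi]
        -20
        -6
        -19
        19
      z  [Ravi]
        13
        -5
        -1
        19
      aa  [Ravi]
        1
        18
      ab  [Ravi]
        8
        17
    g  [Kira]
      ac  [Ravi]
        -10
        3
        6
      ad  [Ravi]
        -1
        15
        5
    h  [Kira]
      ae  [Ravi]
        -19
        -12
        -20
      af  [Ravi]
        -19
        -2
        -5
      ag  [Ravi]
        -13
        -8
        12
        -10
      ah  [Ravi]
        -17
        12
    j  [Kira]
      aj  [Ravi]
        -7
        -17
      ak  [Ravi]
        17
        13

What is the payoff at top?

k (Ravi): min(18, 9) = 9
m (Ravi): min(8, 12, -9) = -9
a (Kira): max(9, -9) = 9
n (Ravi): min(12, -11, 16) = -11
p (Ravi): min(-5, 1, -10) = -10
q (Ravi): min(3, -8) = -8
b (Kira): max(-11, -10, -8) = -8
r (Ravi): min(-3, 5) = -3
s (Ravi): min(7, -9, -15) = -15
c (Kira): max(-3, -15) = -3
P (Ravi): min(9, -8, -3) = -8
t (Ravi): min(-11, 11) = -11
u (Ravi): min(-4, -2, 4, 16) = -4
v (Ravi): min(-18, -13) = -18
d (Kira): max(-11, -4, -18) = -4
w (Ravi): min(1, -5, 20) = -5
x (Ravi): min(8, 7) = 7
e (Kira): max(-5, 7) = 7
Q (Ravi): min(-4, 7) = -4
y (Ravi): min(-20, -6, -19, 19) = -20
z (Ravi): min(13, -5, -1, 19) = -5
aa (Ravi): min(1, 18) = 1
ab (Ravi): min(8, 17) = 8
f (Kira): max(-20, -5, 1, 8) = 8
ac (Ravi): min(-10, 3, 6) = -10
ad (Ravi): min(-1, 15, 5) = -1
g (Kira): max(-10, -1) = -1
ae (Ravi): min(-19, -12, -20) = -20
af (Ravi): min(-19, -2, -5) = -19
ag (Ravi): min(-13, -8, 12, -10) = -13
ah (Ravi): min(-17, 12) = -17
h (Kira): max(-20, -19, -13, -17) = -13
aj (Ravi): min(-7, -17) = -17
ak (Ravi): min(17, 13) = 13
j (Kira): max(-17, 13) = 13
R (Ravi): min(8, -1, -13, 13) = -13
top (Kira): max(-8, -4, -13) = -4

-4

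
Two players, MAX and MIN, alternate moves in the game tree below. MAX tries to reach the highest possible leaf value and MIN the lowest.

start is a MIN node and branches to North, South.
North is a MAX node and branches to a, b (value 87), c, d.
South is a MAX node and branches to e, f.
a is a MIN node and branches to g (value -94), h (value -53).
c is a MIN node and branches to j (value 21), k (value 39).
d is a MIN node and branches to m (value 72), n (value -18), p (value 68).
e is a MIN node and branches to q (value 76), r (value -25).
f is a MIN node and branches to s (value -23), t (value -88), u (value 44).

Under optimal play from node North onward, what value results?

87

a (MIN): min(-94, -53) = -94
c (MIN): min(21, 39) = 21
d (MIN): min(72, -18, 68) = -18
North (MAX): max(-94, 87, 21, -18) = 87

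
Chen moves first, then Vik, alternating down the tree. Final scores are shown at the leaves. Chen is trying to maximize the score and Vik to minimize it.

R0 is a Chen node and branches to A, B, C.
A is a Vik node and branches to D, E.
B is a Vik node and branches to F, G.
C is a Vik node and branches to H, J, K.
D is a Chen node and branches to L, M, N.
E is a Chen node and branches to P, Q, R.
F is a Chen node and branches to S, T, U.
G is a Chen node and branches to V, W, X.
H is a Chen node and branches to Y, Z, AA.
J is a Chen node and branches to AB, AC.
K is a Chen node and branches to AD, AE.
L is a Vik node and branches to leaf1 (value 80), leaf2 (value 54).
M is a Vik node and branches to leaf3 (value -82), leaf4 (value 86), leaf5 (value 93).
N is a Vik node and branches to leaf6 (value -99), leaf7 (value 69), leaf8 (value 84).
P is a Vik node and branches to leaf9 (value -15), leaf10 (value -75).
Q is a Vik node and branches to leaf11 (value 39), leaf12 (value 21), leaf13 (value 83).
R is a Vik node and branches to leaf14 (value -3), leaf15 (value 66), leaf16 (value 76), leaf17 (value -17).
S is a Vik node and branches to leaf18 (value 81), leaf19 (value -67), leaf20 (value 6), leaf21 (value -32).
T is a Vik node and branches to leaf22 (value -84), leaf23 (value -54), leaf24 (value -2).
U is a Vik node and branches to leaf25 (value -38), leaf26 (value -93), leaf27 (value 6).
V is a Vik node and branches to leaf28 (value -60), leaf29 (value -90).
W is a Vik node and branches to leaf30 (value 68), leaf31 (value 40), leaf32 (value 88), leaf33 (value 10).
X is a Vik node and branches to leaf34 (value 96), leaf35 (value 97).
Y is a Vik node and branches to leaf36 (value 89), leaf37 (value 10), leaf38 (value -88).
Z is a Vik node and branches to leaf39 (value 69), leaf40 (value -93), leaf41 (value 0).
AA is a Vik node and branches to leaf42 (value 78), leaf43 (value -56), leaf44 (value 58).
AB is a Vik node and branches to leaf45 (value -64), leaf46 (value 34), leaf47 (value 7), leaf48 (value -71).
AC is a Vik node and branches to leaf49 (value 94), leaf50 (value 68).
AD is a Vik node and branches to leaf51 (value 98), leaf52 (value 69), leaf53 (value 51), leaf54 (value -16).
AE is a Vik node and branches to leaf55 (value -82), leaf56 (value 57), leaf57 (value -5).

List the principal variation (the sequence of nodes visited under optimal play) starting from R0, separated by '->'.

L (Vik): min(80, 54) = 54
M (Vik): min(-82, 86, 93) = -82
N (Vik): min(-99, 69, 84) = -99
D (Chen): max(54, -82, -99) = 54
P (Vik): min(-15, -75) = -75
Q (Vik): min(39, 21, 83) = 21
R (Vik): min(-3, 66, 76, -17) = -17
E (Chen): max(-75, 21, -17) = 21
A (Vik): min(54, 21) = 21
S (Vik): min(81, -67, 6, -32) = -67
T (Vik): min(-84, -54, -2) = -84
U (Vik): min(-38, -93, 6) = -93
F (Chen): max(-67, -84, -93) = -67
V (Vik): min(-60, -90) = -90
W (Vik): min(68, 40, 88, 10) = 10
X (Vik): min(96, 97) = 96
G (Chen): max(-90, 10, 96) = 96
B (Vik): min(-67, 96) = -67
Y (Vik): min(89, 10, -88) = -88
Z (Vik): min(69, -93, 0) = -93
AA (Vik): min(78, -56, 58) = -56
H (Chen): max(-88, -93, -56) = -56
AB (Vik): min(-64, 34, 7, -71) = -71
AC (Vik): min(94, 68) = 68
J (Chen): max(-71, 68) = 68
AD (Vik): min(98, 69, 51, -16) = -16
AE (Vik): min(-82, 57, -5) = -82
K (Chen): max(-16, -82) = -16
C (Vik): min(-56, 68, -16) = -56
R0 (Chen): max(21, -67, -56) = 21
At R0, Chen picks A (highest: 21).
At A, Vik picks E (lowest: 21).
At E, Chen picks Q (highest: 21).
At Q, Vik picks leaf12 (lowest: 21).
Terminal value 21.

R0 -> A -> E -> Q -> leaf12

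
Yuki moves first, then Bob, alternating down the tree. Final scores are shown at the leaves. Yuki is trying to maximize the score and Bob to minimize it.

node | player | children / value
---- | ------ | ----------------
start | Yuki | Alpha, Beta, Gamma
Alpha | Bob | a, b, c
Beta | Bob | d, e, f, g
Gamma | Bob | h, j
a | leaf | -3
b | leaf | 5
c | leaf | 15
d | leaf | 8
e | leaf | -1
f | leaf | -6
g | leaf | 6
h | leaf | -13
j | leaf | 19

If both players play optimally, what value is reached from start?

-3

Alpha (Bob): min(-3, 5, 15) = -3
Beta (Bob): min(8, -1, -6, 6) = -6
Gamma (Bob): min(-13, 19) = -13
start (Yuki): max(-3, -6, -13) = -3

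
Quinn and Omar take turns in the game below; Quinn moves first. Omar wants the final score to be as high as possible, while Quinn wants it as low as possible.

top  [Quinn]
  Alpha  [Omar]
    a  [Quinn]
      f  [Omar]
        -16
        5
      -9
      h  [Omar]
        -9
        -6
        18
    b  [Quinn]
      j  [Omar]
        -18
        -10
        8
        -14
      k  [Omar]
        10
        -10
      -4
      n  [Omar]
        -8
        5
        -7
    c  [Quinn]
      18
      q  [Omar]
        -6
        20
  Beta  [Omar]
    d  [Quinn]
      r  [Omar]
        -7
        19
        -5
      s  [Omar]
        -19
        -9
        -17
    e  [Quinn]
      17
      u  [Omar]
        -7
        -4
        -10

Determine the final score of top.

f (Omar): max(-16, 5) = 5
h (Omar): max(-9, -6, 18) = 18
a (Quinn): min(5, -9, 18) = -9
j (Omar): max(-18, -10, 8, -14) = 8
k (Omar): max(10, -10) = 10
n (Omar): max(-8, 5, -7) = 5
b (Quinn): min(8, 10, -4, 5) = -4
q (Omar): max(-6, 20) = 20
c (Quinn): min(18, 20) = 18
Alpha (Omar): max(-9, -4, 18) = 18
r (Omar): max(-7, 19, -5) = 19
s (Omar): max(-19, -9, -17) = -9
d (Quinn): min(19, -9) = -9
u (Omar): max(-7, -4, -10) = -4
e (Quinn): min(17, -4) = -4
Beta (Omar): max(-9, -4) = -4
top (Quinn): min(18, -4) = -4

-4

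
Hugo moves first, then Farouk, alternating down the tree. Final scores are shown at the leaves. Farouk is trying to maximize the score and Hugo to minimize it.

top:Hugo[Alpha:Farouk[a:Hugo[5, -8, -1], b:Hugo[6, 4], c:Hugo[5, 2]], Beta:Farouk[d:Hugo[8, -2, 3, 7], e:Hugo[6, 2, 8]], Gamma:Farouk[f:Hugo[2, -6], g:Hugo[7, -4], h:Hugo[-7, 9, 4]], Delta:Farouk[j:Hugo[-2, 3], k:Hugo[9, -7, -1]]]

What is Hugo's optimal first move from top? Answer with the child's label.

Gamma

a (Hugo): min(5, -8, -1) = -8
b (Hugo): min(6, 4) = 4
c (Hugo): min(5, 2) = 2
Alpha (Farouk): max(-8, 4, 2) = 4
d (Hugo): min(8, -2, 3, 7) = -2
e (Hugo): min(6, 2, 8) = 2
Beta (Farouk): max(-2, 2) = 2
f (Hugo): min(2, -6) = -6
g (Hugo): min(7, -4) = -4
h (Hugo): min(-7, 9, 4) = -7
Gamma (Farouk): max(-6, -4, -7) = -4
j (Hugo): min(-2, 3) = -2
k (Hugo): min(9, -7, -1) = -7
Delta (Farouk): max(-2, -7) = -2
top (Hugo): min(4, 2, -4, -2) = -4
Hugo at top wants the lowest of {Alpha=4, Beta=2, Gamma=-4, Delta=-2}, so chooses Gamma.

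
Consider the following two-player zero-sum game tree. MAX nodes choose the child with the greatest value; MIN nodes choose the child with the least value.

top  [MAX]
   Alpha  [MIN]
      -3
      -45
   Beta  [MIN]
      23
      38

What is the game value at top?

Alpha (MIN): min(-3, -45) = -45
Beta (MIN): min(23, 38) = 23
top (MAX): max(-45, 23) = 23

23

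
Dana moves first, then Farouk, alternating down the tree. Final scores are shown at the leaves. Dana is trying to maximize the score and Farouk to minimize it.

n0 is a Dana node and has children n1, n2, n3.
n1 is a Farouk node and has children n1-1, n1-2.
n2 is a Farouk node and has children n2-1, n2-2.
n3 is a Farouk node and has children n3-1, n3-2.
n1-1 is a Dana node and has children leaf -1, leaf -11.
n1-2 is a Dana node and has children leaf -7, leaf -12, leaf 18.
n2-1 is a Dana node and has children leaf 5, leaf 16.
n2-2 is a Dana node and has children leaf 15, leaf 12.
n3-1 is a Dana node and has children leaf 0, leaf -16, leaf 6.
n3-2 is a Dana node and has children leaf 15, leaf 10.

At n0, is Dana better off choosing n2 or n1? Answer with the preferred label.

n2

n2-1 (Dana): max(5, 16) = 16
n2-2 (Dana): max(15, 12) = 15
n2 (Farouk): min(16, 15) = 15
n1-1 (Dana): max(-1, -11) = -1
n1-2 (Dana): max(-7, -12, 18) = 18
n1 (Farouk): min(-1, 18) = -1
Dana prefers the higher value; n2=15, n1=-1. n2 is better since 15 > -1.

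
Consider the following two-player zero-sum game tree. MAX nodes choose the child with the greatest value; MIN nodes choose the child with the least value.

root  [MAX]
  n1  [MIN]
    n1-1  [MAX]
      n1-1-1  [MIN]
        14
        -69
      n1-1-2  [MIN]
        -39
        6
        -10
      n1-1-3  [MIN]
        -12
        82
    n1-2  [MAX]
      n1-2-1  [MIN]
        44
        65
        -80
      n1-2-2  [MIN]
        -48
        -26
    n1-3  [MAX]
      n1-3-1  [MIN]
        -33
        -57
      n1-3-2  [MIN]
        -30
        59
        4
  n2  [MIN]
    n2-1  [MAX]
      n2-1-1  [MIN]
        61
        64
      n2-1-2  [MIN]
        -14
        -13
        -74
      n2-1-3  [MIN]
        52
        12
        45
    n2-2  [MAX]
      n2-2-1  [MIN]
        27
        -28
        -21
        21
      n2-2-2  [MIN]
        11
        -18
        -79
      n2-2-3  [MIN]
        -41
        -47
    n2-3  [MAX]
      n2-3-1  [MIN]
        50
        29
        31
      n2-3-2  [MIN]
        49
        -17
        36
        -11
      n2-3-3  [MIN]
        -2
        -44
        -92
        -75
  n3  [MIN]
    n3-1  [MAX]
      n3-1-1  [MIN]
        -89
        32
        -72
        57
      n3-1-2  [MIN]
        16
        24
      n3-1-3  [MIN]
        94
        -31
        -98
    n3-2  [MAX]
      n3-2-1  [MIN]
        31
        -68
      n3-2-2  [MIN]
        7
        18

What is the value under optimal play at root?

7

n1-1-1 (MIN): min(14, -69) = -69
n1-1-2 (MIN): min(-39, 6, -10) = -39
n1-1-3 (MIN): min(-12, 82) = -12
n1-1 (MAX): max(-69, -39, -12) = -12
n1-2-1 (MIN): min(44, 65, -80) = -80
n1-2-2 (MIN): min(-48, -26) = -48
n1-2 (MAX): max(-80, -48) = -48
n1-3-1 (MIN): min(-33, -57) = -57
n1-3-2 (MIN): min(-30, 59, 4) = -30
n1-3 (MAX): max(-57, -30) = -30
n1 (MIN): min(-12, -48, -30) = -48
n2-1-1 (MIN): min(61, 64) = 61
n2-1-2 (MIN): min(-14, -13, -74) = -74
n2-1-3 (MIN): min(52, 12, 45) = 12
n2-1 (MAX): max(61, -74, 12) = 61
n2-2-1 (MIN): min(27, -28, -21, 21) = -28
n2-2-2 (MIN): min(11, -18, -79) = -79
n2-2-3 (MIN): min(-41, -47) = -47
n2-2 (MAX): max(-28, -79, -47) = -28
n2-3-1 (MIN): min(50, 29, 31) = 29
n2-3-2 (MIN): min(49, -17, 36, -11) = -17
n2-3-3 (MIN): min(-2, -44, -92, -75) = -92
n2-3 (MAX): max(29, -17, -92) = 29
n2 (MIN): min(61, -28, 29) = -28
n3-1-1 (MIN): min(-89, 32, -72, 57) = -89
n3-1-2 (MIN): min(16, 24) = 16
n3-1-3 (MIN): min(94, -31, -98) = -98
n3-1 (MAX): max(-89, 16, -98) = 16
n3-2-1 (MIN): min(31, -68) = -68
n3-2-2 (MIN): min(7, 18) = 7
n3-2 (MAX): max(-68, 7) = 7
n3 (MIN): min(16, 7) = 7
root (MAX): max(-48, -28, 7) = 7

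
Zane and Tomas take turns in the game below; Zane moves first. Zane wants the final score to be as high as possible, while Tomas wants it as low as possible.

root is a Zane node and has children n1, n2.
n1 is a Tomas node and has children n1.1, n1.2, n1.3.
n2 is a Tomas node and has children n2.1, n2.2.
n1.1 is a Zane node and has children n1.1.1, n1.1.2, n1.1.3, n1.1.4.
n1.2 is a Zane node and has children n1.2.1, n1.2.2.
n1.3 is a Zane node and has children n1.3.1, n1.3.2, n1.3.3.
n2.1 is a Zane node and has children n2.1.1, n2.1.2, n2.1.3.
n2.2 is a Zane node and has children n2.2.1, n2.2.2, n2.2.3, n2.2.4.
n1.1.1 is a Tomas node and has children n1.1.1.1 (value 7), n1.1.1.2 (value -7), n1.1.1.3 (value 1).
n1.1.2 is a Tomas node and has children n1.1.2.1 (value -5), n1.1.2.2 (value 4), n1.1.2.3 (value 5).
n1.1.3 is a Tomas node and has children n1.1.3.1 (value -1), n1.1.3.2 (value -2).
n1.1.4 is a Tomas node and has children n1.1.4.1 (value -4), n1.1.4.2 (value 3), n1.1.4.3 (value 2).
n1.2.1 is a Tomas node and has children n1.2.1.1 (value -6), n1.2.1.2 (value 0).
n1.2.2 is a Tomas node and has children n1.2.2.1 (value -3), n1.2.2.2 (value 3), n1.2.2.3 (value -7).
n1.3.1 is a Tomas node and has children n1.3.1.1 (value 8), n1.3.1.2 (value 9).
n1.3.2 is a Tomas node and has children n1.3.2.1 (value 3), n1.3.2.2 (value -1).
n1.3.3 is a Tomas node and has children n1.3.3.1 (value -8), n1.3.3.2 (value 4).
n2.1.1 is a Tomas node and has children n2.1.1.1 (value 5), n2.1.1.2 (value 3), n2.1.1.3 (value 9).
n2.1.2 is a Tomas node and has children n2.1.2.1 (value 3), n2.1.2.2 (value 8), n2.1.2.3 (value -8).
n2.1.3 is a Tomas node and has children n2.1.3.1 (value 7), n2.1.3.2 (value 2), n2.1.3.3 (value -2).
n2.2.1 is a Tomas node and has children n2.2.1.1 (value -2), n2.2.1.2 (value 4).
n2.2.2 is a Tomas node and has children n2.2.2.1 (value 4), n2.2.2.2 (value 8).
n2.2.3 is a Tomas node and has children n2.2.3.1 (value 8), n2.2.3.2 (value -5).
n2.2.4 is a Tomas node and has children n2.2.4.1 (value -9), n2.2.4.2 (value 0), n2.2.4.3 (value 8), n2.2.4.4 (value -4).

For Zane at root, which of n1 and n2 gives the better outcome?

n2

n1.1.1 (Tomas): min(7, -7, 1) = -7
n1.1.2 (Tomas): min(-5, 4, 5) = -5
n1.1.3 (Tomas): min(-1, -2) = -2
n1.1.4 (Tomas): min(-4, 3, 2) = -4
n1.1 (Zane): max(-7, -5, -2, -4) = -2
n1.2.1 (Tomas): min(-6, 0) = -6
n1.2.2 (Tomas): min(-3, 3, -7) = -7
n1.2 (Zane): max(-6, -7) = -6
n1.3.1 (Tomas): min(8, 9) = 8
n1.3.2 (Tomas): min(3, -1) = -1
n1.3.3 (Tomas): min(-8, 4) = -8
n1.3 (Zane): max(8, -1, -8) = 8
n1 (Tomas): min(-2, -6, 8) = -6
n2.1.1 (Tomas): min(5, 3, 9) = 3
n2.1.2 (Tomas): min(3, 8, -8) = -8
n2.1.3 (Tomas): min(7, 2, -2) = -2
n2.1 (Zane): max(3, -8, -2) = 3
n2.2.1 (Tomas): min(-2, 4) = -2
n2.2.2 (Tomas): min(4, 8) = 4
n2.2.3 (Tomas): min(8, -5) = -5
n2.2.4 (Tomas): min(-9, 0, 8, -4) = -9
n2.2 (Zane): max(-2, 4, -5, -9) = 4
n2 (Tomas): min(3, 4) = 3
Zane prefers the higher value; n1=-6, n2=3. n2 is better since 3 > -6.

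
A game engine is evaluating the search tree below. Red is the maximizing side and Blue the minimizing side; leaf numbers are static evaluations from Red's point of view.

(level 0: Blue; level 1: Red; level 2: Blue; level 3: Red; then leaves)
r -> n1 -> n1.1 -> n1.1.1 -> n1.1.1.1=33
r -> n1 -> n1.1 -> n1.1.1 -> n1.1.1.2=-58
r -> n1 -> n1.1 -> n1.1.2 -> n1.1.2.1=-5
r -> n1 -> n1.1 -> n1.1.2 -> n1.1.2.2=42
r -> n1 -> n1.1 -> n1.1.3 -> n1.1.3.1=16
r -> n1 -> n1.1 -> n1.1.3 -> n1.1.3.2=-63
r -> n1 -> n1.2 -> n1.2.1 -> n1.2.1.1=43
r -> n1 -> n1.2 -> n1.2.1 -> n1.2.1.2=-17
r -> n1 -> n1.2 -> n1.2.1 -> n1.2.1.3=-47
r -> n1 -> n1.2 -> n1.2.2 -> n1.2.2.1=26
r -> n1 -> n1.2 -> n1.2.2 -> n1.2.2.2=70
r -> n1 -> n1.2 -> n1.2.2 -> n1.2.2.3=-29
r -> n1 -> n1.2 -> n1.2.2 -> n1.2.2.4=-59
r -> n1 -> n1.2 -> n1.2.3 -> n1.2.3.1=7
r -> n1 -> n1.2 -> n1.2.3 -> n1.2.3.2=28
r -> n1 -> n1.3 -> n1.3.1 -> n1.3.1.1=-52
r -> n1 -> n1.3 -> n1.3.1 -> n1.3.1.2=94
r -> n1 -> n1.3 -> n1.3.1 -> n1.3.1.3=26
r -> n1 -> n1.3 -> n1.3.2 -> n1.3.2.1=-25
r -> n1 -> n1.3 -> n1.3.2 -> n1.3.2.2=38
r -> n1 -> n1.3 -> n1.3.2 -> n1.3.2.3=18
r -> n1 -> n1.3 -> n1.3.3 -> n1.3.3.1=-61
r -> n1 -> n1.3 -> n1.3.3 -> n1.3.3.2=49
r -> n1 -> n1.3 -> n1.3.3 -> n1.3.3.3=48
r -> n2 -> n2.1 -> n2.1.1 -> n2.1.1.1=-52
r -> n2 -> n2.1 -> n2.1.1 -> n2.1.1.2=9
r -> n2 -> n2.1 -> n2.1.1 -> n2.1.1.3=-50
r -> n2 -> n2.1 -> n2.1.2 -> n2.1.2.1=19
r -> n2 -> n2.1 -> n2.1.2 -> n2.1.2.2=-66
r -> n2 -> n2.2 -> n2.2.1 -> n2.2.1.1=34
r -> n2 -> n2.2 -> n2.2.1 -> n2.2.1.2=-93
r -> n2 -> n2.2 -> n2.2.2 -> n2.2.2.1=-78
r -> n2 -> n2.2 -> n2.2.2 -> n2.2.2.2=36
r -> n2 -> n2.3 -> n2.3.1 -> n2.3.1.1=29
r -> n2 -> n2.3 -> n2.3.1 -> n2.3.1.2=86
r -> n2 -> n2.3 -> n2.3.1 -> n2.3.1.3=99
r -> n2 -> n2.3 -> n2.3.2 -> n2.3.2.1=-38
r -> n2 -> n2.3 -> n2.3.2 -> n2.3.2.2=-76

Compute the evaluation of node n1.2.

28

n1.2.1 (Red): max(43, -17, -47) = 43
n1.2.2 (Red): max(26, 70, -29, -59) = 70
n1.2.3 (Red): max(7, 28) = 28
n1.2 (Blue): min(43, 70, 28) = 28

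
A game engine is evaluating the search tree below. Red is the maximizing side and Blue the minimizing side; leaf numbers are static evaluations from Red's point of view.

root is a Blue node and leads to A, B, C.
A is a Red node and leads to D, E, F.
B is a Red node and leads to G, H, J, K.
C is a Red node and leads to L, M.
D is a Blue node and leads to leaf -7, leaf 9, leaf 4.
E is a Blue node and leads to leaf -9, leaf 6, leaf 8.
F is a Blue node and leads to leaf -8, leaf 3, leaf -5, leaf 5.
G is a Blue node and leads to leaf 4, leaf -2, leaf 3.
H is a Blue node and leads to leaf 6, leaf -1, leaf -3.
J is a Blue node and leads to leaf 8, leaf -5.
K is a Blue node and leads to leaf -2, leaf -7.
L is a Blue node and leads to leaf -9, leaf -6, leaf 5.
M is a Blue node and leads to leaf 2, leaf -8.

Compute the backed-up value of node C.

L (Blue): min(-9, -6, 5) = -9
M (Blue): min(2, -8) = -8
C (Red): max(-9, -8) = -8

-8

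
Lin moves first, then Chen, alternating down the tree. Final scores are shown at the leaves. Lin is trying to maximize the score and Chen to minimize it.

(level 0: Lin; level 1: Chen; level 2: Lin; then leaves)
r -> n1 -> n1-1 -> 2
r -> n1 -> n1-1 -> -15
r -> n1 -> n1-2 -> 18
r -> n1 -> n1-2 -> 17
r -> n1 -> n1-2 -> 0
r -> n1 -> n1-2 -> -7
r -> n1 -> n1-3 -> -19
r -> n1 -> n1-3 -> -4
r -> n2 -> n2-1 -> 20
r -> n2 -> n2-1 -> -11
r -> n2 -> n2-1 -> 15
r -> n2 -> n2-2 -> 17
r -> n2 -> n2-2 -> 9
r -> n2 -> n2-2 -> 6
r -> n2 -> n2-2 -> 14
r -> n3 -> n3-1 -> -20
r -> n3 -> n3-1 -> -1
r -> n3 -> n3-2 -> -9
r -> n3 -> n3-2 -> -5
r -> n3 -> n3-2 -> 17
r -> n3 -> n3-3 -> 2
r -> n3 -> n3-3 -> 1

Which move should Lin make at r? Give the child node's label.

n1-1 (Lin): max(2, -15) = 2
n1-2 (Lin): max(18, 17, 0, -7) = 18
n1-3 (Lin): max(-19, -4) = -4
n1 (Chen): min(2, 18, -4) = -4
n2-1 (Lin): max(20, -11, 15) = 20
n2-2 (Lin): max(17, 9, 6, 14) = 17
n2 (Chen): min(20, 17) = 17
n3-1 (Lin): max(-20, -1) = -1
n3-2 (Lin): max(-9, -5, 17) = 17
n3-3 (Lin): max(2, 1) = 2
n3 (Chen): min(-1, 17, 2) = -1
r (Lin): max(-4, 17, -1) = 17
Lin at r wants the highest of {n1=-4, n2=17, n3=-1}, so chooses n2.

n2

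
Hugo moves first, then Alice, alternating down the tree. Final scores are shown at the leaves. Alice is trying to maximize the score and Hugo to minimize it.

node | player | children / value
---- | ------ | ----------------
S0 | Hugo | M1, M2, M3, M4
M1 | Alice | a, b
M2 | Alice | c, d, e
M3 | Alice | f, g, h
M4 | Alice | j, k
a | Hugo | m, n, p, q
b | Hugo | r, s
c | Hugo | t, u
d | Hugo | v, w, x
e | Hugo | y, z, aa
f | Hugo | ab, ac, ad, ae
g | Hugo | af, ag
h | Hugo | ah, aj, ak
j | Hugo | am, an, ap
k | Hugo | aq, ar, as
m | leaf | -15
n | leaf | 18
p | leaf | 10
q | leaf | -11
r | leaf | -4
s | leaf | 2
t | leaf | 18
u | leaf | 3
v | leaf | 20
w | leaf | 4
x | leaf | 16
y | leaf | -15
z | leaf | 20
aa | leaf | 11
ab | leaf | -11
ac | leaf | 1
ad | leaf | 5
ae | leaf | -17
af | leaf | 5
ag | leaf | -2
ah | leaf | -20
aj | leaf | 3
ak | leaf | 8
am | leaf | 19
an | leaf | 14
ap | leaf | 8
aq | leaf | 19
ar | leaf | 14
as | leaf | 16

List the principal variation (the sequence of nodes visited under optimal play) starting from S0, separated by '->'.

a (Hugo): min(-15, 18, 10, -11) = -15
b (Hugo): min(-4, 2) = -4
M1 (Alice): max(-15, -4) = -4
c (Hugo): min(18, 3) = 3
d (Hugo): min(20, 4, 16) = 4
e (Hugo): min(-15, 20, 11) = -15
M2 (Alice): max(3, 4, -15) = 4
f (Hugo): min(-11, 1, 5, -17) = -17
g (Hugo): min(5, -2) = -2
h (Hugo): min(-20, 3, 8) = -20
M3 (Alice): max(-17, -2, -20) = -2
j (Hugo): min(19, 14, 8) = 8
k (Hugo): min(19, 14, 16) = 14
M4 (Alice): max(8, 14) = 14
S0 (Hugo): min(-4, 4, -2, 14) = -4
At S0, Hugo picks M1 (lowest: -4).
At M1, Alice picks b (highest: -4).
At b, Hugo picks r (lowest: -4).
Terminal value -4.

S0 -> M1 -> b -> r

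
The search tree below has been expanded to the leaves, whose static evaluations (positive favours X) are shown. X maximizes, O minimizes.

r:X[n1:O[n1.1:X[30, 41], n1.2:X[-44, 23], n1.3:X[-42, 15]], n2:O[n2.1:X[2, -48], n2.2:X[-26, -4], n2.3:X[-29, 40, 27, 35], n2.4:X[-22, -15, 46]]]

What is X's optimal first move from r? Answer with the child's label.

n1

n1.1 (X): max(30, 41) = 41
n1.2 (X): max(-44, 23) = 23
n1.3 (X): max(-42, 15) = 15
n1 (O): min(41, 23, 15) = 15
n2.1 (X): max(2, -48) = 2
n2.2 (X): max(-26, -4) = -4
n2.3 (X): max(-29, 40, 27, 35) = 40
n2.4 (X): max(-22, -15, 46) = 46
n2 (O): min(2, -4, 40, 46) = -4
r (X): max(15, -4) = 15
X at r wants the highest of {n1=15, n2=-4}, so chooses n1.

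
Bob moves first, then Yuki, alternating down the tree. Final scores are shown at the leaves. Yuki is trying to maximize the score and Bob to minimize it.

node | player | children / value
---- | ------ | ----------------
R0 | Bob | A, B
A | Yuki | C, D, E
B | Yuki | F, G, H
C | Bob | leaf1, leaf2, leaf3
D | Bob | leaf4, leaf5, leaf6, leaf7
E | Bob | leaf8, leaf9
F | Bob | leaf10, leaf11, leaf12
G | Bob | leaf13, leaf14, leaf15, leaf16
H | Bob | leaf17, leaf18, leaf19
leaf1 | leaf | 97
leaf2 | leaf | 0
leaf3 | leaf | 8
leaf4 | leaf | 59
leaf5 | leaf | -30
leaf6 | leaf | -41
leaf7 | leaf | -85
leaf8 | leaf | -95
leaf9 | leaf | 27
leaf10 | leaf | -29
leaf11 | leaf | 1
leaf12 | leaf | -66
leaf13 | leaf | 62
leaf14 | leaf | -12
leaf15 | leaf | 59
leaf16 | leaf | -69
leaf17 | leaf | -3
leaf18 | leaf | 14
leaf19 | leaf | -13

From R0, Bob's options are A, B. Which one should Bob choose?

C (Bob): min(97, 0, 8) = 0
D (Bob): min(59, -30, -41, -85) = -85
E (Bob): min(-95, 27) = -95
A (Yuki): max(0, -85, -95) = 0
F (Bob): min(-29, 1, -66) = -66
G (Bob): min(62, -12, 59, -69) = -69
H (Bob): min(-3, 14, -13) = -13
B (Yuki): max(-66, -69, -13) = -13
R0 (Bob): min(0, -13) = -13
Bob at R0 wants the lowest of {A=0, B=-13}, so chooses B.

B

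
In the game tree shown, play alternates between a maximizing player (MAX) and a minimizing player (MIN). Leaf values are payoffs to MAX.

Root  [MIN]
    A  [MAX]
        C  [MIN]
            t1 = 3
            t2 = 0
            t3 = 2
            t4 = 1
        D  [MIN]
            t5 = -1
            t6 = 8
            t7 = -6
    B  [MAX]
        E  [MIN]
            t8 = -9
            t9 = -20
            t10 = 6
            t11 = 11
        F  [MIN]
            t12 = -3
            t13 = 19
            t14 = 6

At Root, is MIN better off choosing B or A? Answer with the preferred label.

B

E (MIN): min(-9, -20, 6, 11) = -20
F (MIN): min(-3, 19, 6) = -3
B (MAX): max(-20, -3) = -3
C (MIN): min(3, 0, 2, 1) = 0
D (MIN): min(-1, 8, -6) = -6
A (MAX): max(0, -6) = 0
MIN prefers the lower value; B=-3, A=0. B is better since -3 < 0.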